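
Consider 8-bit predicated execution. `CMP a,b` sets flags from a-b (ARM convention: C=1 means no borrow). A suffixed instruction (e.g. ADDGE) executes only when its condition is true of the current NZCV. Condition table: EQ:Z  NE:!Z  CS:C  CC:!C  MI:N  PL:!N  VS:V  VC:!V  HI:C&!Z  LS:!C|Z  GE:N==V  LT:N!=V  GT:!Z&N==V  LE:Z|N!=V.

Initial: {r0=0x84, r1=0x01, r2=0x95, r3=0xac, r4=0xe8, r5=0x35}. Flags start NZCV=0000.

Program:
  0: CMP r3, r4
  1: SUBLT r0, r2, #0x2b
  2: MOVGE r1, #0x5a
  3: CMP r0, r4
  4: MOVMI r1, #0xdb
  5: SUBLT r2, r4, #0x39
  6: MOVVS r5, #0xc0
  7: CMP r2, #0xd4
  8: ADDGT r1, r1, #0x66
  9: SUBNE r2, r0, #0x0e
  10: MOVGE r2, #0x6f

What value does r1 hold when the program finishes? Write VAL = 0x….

VAL = 0xdb

0: ✓ CMP  NZCV=1000
1: ✓ SUBLT  r0←0x6a
2: · MOVGE
3: ✓ CMP  NZCV=1001
4: ✓ MOVMI  r1←0xdb
5: · SUBLT
6: ✓ MOVVS  r5←0xc0
7: ✓ CMP  NZCV=1000
8: · ADDGT
9: ✓ SUBNE  r2←0x5c
10: · MOVGE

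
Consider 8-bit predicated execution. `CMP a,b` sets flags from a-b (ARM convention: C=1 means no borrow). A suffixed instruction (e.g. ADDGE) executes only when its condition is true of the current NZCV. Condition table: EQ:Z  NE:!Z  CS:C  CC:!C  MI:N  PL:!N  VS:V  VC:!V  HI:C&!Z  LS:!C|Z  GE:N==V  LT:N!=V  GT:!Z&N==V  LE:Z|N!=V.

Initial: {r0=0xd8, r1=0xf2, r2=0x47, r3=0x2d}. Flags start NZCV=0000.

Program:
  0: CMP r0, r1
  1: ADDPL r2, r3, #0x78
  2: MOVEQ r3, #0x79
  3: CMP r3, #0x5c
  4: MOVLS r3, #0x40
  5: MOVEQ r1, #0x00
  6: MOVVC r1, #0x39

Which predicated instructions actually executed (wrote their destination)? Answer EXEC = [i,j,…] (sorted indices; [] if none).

EXEC = [4,6]

0: ✓ CMP  NZCV=1000
1: · ADDPL
2: · MOVEQ
3: ✓ CMP  NZCV=1000
4: ✓ MOVLS  r3←0x40
5: · MOVEQ
6: ✓ MOVVC  r1←0x39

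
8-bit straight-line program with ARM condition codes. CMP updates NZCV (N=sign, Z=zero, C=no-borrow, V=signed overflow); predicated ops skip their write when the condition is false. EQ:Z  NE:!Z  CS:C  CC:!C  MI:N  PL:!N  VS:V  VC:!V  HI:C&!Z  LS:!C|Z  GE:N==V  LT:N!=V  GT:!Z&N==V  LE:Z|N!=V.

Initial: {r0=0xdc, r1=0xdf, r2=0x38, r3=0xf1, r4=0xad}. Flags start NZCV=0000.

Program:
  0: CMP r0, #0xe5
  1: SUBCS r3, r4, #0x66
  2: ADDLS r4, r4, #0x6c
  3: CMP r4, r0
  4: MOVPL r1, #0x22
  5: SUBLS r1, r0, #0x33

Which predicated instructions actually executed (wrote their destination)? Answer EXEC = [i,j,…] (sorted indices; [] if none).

EXEC = [2,4,5]

[0] flags=1000 → (cmp)
[1] flags=1000 CS?F → skip
[2] flags=1000 LS?T → r4=0x19
[3] flags=0000 → (cmp)
[4] flags=0000 PL?T → r1=0x22
[5] flags=0000 LS?T → r1=0xa9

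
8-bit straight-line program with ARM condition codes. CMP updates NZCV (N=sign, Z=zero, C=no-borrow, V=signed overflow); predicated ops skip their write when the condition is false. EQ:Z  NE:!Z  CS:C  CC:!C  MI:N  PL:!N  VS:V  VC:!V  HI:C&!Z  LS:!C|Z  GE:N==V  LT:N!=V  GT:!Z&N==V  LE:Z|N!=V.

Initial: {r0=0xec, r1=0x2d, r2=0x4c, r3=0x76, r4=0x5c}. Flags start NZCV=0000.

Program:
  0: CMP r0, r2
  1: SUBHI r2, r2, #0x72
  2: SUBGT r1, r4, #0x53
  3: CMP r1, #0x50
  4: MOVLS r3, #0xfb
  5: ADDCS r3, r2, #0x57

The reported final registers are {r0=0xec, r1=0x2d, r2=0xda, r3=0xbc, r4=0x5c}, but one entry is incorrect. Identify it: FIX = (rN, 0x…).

FIX = (r3, 0xfb)

[0] flags=1010 → (cmp)
[1] flags=1010 HI?T → r2=0xda
[2] flags=1010 GT?F → skip
[3] flags=1000 → (cmp)
[4] flags=1000 LS?T → r3=0xfb
[5] flags=1000 CS?F → skip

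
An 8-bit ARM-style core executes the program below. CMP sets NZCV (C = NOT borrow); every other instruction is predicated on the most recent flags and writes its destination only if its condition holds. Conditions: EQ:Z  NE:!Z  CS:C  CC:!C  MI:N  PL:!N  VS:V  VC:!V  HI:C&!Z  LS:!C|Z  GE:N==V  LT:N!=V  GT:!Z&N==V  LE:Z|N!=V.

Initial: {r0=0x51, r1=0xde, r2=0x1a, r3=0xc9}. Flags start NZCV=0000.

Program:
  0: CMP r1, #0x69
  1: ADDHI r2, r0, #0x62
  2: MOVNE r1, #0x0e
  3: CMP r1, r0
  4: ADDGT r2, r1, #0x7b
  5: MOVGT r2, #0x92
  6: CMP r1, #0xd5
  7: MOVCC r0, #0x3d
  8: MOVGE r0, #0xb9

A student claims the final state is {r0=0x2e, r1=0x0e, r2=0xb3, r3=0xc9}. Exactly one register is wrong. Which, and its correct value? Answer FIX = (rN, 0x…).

FIX = (r0, 0xb9)

0: ✓ CMP  NZCV=0011
1: ✓ ADDHI  r2←0xb3
2: ✓ MOVNE  r1←0x0e
3: ✓ CMP  NZCV=1000
4: · ADDGT
5: · MOVGT
6: ✓ CMP  NZCV=0000
7: ✓ MOVCC  r0←0x3d
8: ✓ MOVGE  r0←0xb9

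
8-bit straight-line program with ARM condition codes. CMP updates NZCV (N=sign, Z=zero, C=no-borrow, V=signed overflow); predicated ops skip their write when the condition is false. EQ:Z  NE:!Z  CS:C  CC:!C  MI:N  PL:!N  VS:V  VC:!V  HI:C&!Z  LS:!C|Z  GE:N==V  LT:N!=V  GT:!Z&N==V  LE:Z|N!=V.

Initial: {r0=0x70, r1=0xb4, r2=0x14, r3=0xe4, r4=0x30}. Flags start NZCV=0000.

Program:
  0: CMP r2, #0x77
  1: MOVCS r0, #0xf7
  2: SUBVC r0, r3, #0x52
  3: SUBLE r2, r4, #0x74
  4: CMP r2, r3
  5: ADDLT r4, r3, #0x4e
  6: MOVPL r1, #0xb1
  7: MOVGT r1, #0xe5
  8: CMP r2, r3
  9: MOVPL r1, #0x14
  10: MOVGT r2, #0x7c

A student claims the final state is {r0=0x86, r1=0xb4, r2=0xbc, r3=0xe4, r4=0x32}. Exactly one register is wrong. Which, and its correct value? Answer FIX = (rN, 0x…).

FIX = (r0, 0x92)

[0] flags=1000 → (cmp)
[1] flags=1000 CS?F → skip
[2] flags=1000 VC?T → r0=0x92
[3] flags=1000 LE?T → r2=0xbc
[4] flags=1000 → (cmp)
[5] flags=1000 LT?T → r4=0x32
[6] flags=1000 PL?F → skip
[7] flags=1000 GT?F → skip
[8] flags=1000 → (cmp)
[9] flags=1000 PL?F → skip
[10] flags=1000 GT?F → skip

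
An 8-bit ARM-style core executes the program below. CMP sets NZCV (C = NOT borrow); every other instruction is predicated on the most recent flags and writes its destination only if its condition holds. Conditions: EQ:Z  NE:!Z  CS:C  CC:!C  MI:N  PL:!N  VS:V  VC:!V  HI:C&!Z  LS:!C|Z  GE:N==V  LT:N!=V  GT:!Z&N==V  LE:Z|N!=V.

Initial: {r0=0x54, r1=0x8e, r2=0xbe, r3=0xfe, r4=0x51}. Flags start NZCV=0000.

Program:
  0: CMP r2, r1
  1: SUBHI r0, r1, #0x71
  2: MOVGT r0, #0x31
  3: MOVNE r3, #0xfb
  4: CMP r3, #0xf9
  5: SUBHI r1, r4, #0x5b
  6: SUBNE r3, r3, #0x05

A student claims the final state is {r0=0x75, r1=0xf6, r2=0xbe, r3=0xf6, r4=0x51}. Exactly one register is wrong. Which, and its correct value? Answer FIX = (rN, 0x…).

0: ✓ CMP  NZCV=0010
1: ✓ SUBHI  r0←0x1d
2: ✓ MOVGT  r0←0x31
3: ✓ MOVNE  r3←0xfb
4: ✓ CMP  NZCV=0010
5: ✓ SUBHI  r1←0xf6
6: ✓ SUBNE  r3←0xf6

FIX = (r0, 0x31)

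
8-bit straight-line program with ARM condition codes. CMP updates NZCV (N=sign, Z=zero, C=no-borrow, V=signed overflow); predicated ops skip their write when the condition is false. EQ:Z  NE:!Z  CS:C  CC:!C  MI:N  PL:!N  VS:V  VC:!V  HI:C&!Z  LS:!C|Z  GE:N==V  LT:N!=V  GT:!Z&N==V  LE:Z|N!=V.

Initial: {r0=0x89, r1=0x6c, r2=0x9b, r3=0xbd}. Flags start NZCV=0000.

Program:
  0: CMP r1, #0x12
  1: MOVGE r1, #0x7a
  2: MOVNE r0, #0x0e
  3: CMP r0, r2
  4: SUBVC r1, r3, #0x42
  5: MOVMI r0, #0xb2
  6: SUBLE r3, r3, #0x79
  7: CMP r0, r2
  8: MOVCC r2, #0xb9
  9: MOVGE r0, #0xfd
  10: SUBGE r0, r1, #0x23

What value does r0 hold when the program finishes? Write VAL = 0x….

0: ✓ CMP  NZCV=0010
1: ✓ MOVGE  r1←0x7a
2: ✓ MOVNE  r0←0x0e
3: ✓ CMP  NZCV=0000
4: ✓ SUBVC  r1←0x7b
5: · MOVMI
6: · SUBLE
7: ✓ CMP  NZCV=0000
8: ✓ MOVCC  r2←0xb9
9: ✓ MOVGE  r0←0xfd
10: ✓ SUBGE  r0←0x58

VAL = 0x58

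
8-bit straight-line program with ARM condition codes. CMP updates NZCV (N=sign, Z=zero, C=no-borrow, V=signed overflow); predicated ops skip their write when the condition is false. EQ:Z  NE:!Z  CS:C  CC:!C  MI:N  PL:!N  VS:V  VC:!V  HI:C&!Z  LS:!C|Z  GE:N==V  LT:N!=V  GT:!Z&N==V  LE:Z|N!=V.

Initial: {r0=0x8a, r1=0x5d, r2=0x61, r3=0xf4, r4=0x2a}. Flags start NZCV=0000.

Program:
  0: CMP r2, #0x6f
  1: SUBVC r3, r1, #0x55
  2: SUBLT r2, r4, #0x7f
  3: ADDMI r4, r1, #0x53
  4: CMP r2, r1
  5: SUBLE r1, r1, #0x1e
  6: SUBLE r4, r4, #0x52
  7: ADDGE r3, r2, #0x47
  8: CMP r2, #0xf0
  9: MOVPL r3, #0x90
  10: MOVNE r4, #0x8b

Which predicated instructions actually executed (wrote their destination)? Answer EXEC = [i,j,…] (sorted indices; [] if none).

EXEC = [1,2,3,5,6,10]

[0] flags=1000 → (cmp)
[1] flags=1000 VC?T → r3=0x08
[2] flags=1000 LT?T → r2=0xab
[3] flags=1000 MI?T → r4=0xb0
[4] flags=0011 → (cmp)
[5] flags=0011 LE?T → r1=0x3f
[6] flags=0011 LE?T → r4=0x5e
[7] flags=0011 GE?F → skip
[8] flags=1000 → (cmp)
[9] flags=1000 PL?F → skip
[10] flags=1000 NE?T → r4=0x8b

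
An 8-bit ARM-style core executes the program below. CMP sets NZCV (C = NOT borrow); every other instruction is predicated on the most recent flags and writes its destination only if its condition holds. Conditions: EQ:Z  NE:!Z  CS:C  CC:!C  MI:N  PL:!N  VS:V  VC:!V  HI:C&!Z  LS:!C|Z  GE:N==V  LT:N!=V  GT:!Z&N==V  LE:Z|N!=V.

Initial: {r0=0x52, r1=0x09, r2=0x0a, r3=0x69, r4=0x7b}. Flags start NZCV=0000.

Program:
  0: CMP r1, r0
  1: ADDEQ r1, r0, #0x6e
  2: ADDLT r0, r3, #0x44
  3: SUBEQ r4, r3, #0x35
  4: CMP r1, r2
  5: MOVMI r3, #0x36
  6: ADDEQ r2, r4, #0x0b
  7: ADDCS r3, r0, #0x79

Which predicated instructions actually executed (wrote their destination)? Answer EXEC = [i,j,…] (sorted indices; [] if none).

[0] flags=1000 → (cmp)
[1] flags=1000 EQ?F → skip
[2] flags=1000 LT?T → r0=0xad
[3] flags=1000 EQ?F → skip
[4] flags=1000 → (cmp)
[5] flags=1000 MI?T → r3=0x36
[6] flags=1000 EQ?F → skip
[7] flags=1000 CS?F → skip

EXEC = [2,5]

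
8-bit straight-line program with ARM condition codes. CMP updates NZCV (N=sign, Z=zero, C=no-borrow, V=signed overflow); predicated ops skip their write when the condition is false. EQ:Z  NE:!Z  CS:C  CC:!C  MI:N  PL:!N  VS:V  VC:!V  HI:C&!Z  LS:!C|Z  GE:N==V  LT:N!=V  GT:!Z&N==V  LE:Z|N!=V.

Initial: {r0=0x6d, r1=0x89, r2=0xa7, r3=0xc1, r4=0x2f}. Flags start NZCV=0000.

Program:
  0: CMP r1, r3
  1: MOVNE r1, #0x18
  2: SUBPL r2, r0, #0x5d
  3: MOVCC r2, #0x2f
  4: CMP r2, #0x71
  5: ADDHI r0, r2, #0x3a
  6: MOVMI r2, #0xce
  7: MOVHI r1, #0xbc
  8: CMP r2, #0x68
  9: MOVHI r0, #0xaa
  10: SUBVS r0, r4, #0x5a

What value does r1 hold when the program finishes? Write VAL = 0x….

VAL = 0x18

[0] flags=1000 → (cmp)
[1] flags=1000 NE?T → r1=0x18
[2] flags=1000 PL?F → skip
[3] flags=1000 CC?T → r2=0x2f
[4] flags=1000 → (cmp)
[5] flags=1000 HI?F → skip
[6] flags=1000 MI?T → r2=0xce
[7] flags=1000 HI?F → skip
[8] flags=0011 → (cmp)
[9] flags=0011 HI?T → r0=0xaa
[10] flags=0011 VS?T → r0=0xd5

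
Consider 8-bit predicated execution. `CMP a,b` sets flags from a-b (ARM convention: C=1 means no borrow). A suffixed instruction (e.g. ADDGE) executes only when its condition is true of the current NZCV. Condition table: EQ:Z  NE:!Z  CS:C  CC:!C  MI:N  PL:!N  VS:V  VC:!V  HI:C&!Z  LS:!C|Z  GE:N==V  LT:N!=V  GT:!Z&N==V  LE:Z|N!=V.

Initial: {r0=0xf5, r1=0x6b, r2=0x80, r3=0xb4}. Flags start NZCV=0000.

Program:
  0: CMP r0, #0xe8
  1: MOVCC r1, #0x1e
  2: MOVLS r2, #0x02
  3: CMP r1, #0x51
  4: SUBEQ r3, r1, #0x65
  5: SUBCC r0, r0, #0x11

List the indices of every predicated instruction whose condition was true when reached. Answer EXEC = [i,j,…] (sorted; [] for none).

0: ✓ CMP  NZCV=0010
1: · MOVCC
2: · MOVLS
3: ✓ CMP  NZCV=0010
4: · SUBEQ
5: · SUBCC

EXEC = []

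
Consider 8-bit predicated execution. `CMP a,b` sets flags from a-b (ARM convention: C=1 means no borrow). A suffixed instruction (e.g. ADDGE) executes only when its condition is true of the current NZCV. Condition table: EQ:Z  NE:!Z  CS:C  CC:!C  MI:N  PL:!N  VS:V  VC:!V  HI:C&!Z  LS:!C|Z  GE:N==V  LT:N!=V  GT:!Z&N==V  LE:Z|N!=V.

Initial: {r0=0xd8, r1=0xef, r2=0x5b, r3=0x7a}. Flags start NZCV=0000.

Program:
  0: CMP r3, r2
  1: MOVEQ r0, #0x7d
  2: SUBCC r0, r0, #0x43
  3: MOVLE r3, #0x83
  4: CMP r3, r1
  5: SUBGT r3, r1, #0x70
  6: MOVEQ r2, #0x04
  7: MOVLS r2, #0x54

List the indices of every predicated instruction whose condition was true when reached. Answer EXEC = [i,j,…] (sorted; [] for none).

0: ✓ CMP  NZCV=0010
1: · MOVEQ
2: · SUBCC
3: · MOVLE
4: ✓ CMP  NZCV=1001
5: ✓ SUBGT  r3←0x7f
6: · MOVEQ
7: ✓ MOVLS  r2←0x54

EXEC = [5,7]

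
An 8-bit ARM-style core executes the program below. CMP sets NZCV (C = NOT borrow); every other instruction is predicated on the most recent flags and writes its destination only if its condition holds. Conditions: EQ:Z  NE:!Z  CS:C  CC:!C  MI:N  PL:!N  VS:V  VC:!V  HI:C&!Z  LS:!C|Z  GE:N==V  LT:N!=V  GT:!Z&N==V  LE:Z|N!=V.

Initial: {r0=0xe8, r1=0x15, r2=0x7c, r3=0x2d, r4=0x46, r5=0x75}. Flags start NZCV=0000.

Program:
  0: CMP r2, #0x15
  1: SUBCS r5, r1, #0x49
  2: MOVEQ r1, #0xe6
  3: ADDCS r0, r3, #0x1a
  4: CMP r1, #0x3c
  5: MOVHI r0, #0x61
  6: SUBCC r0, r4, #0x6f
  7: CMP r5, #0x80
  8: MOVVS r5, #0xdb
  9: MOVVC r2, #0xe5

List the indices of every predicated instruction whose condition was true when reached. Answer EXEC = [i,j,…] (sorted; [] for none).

EXEC = [1,3,6,9]

0: ✓ CMP  NZCV=0010
1: ✓ SUBCS  r5←0xcc
2: · MOVEQ
3: ✓ ADDCS  r0←0x47
4: ✓ CMP  NZCV=1000
5: · MOVHI
6: ✓ SUBCC  r0←0xd7
7: ✓ CMP  NZCV=0010
8: · MOVVS
9: ✓ MOVVC  r2←0xe5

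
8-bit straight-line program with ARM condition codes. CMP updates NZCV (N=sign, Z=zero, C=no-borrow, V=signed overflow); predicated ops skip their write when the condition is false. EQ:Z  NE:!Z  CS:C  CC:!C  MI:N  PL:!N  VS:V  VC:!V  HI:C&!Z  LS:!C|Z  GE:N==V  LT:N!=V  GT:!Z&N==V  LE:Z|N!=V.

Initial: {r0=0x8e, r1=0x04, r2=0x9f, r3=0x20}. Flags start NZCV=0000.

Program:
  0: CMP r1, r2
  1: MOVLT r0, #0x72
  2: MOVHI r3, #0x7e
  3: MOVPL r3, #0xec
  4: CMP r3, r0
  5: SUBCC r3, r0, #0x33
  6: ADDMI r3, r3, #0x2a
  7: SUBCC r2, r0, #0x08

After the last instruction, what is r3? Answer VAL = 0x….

VAL = 0xec

[0] flags=0000 → (cmp)
[1] flags=0000 LT?F → skip
[2] flags=0000 HI?F → skip
[3] flags=0000 PL?T → r3=0xec
[4] flags=0010 → (cmp)
[5] flags=0010 CC?F → skip
[6] flags=0010 MI?F → skip
[7] flags=0010 CC?F → skip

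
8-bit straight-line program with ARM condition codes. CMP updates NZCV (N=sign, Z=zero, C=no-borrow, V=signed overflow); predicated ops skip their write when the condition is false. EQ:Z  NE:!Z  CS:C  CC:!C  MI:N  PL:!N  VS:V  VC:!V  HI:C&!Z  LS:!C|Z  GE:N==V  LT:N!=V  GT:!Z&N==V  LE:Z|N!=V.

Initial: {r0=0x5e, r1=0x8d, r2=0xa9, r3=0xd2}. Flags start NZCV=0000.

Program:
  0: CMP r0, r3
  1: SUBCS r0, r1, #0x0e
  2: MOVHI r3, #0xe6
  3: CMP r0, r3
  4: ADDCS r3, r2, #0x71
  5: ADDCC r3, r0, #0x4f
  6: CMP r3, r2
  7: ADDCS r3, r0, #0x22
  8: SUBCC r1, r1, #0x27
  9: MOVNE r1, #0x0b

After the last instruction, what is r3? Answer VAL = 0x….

VAL = 0x80

[0] flags=1001 → (cmp)
[1] flags=1001 CS?F → skip
[2] flags=1001 HI?F → skip
[3] flags=1001 → (cmp)
[4] flags=1001 CS?F → skip
[5] flags=1001 CC?T → r3=0xad
[6] flags=0010 → (cmp)
[7] flags=0010 CS?T → r3=0x80
[8] flags=0010 CC?F → skip
[9] flags=0010 NE?T → r1=0x0b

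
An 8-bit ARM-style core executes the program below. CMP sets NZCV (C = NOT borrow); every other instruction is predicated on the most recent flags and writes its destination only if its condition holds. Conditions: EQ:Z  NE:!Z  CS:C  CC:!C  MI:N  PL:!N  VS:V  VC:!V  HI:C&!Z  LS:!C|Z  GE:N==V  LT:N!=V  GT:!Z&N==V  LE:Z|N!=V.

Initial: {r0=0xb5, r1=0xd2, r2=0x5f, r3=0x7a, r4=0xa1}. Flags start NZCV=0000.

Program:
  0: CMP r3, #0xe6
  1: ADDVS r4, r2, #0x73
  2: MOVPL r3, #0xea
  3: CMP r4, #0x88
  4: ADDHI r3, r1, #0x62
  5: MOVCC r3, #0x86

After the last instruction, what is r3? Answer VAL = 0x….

VAL = 0x34

0: ✓ CMP  NZCV=1001
1: ✓ ADDVS  r4←0xd2
2: · MOVPL
3: ✓ CMP  NZCV=0010
4: ✓ ADDHI  r3←0x34
5: · MOVCC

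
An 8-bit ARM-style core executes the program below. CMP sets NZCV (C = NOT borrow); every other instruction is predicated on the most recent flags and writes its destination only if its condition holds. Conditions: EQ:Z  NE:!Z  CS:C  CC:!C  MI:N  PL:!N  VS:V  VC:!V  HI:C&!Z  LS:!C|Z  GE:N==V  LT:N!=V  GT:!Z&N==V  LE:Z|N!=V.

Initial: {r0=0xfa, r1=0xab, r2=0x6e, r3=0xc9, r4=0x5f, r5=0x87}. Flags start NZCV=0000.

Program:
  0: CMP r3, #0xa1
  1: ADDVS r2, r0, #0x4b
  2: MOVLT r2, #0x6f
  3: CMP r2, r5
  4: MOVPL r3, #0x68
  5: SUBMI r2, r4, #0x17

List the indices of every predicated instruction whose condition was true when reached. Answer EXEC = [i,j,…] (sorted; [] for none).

EXEC = [5]

0: ✓ CMP  NZCV=0010
1: · ADDVS
2: · MOVLT
3: ✓ CMP  NZCV=1001
4: · MOVPL
5: ✓ SUBMI  r2←0x48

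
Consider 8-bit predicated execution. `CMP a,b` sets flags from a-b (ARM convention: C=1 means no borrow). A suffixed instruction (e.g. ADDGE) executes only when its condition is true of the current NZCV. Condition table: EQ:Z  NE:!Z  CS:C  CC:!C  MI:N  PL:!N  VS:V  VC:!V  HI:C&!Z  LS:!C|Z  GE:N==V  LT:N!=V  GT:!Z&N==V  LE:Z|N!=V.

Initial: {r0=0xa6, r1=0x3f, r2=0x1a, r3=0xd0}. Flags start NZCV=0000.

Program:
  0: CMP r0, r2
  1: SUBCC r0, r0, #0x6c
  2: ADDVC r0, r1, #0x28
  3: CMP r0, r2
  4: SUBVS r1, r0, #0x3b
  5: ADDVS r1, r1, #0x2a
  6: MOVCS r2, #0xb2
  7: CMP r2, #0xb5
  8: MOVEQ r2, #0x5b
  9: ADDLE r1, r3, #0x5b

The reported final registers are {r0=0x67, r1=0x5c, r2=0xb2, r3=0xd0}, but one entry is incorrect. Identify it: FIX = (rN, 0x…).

0: ✓ CMP  NZCV=1010
1: · SUBCC
2: ✓ ADDVC  r0←0x67
3: ✓ CMP  NZCV=0010
4: · SUBVS
5: · ADDVS
6: ✓ MOVCS  r2←0xb2
7: ✓ CMP  NZCV=1000
8: · MOVEQ
9: ✓ ADDLE  r1←0x2b

FIX = (r1, 0x2b)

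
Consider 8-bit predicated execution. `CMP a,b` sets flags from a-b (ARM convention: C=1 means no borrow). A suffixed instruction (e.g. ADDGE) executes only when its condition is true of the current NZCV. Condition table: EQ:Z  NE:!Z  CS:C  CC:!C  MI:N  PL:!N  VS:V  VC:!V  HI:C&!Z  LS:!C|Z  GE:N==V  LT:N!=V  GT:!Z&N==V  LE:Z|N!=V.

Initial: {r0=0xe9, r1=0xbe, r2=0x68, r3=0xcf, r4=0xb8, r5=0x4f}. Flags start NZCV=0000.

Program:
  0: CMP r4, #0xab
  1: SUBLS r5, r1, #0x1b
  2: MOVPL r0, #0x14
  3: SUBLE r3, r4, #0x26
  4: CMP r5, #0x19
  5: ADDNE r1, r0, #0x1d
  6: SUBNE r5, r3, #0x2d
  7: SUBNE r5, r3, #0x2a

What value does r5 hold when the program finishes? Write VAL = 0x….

0: ✓ CMP  NZCV=0010
1: · SUBLS
2: ✓ MOVPL  r0←0x14
3: · SUBLE
4: ✓ CMP  NZCV=0010
5: ✓ ADDNE  r1←0x31
6: ✓ SUBNE  r5←0xa2
7: ✓ SUBNE  r5←0xa5

VAL = 0xa5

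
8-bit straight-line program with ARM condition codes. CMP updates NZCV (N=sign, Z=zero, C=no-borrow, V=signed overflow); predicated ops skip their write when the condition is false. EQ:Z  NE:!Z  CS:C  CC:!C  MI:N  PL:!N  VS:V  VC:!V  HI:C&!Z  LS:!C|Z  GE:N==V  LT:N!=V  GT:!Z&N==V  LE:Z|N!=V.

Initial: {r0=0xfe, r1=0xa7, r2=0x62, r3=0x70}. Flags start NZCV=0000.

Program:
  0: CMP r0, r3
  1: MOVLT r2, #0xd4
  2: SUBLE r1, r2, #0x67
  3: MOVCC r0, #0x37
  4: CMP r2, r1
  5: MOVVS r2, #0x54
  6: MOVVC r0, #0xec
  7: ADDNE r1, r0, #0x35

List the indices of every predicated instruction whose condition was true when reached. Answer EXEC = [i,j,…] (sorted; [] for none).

EXEC = [1,2,5,7]

[0] flags=1010 → (cmp)
[1] flags=1010 LT?T → r2=0xd4
[2] flags=1010 LE?T → r1=0x6d
[3] flags=1010 CC?F → skip
[4] flags=0011 → (cmp)
[5] flags=0011 VS?T → r2=0x54
[6] flags=0011 VC?F → skip
[7] flags=0011 NE?T → r1=0x33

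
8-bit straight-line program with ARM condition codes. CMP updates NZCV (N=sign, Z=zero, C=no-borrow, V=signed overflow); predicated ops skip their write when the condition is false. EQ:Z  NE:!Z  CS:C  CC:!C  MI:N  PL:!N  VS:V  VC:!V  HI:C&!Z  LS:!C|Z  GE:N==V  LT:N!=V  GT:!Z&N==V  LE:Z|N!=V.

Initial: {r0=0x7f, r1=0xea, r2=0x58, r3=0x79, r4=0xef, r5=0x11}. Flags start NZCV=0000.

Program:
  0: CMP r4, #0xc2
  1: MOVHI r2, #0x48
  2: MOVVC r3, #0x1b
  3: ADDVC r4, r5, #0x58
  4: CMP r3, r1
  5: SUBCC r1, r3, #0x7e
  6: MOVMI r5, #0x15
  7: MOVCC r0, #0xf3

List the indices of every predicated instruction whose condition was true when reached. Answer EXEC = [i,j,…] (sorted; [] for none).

EXEC = [1,2,3,5,7]

0: ✓ CMP  NZCV=0010
1: ✓ MOVHI  r2←0x48
2: ✓ MOVVC  r3←0x1b
3: ✓ ADDVC  r4←0x69
4: ✓ CMP  NZCV=0000
5: ✓ SUBCC  r1←0x9d
6: · MOVMI
7: ✓ MOVCC  r0←0xf3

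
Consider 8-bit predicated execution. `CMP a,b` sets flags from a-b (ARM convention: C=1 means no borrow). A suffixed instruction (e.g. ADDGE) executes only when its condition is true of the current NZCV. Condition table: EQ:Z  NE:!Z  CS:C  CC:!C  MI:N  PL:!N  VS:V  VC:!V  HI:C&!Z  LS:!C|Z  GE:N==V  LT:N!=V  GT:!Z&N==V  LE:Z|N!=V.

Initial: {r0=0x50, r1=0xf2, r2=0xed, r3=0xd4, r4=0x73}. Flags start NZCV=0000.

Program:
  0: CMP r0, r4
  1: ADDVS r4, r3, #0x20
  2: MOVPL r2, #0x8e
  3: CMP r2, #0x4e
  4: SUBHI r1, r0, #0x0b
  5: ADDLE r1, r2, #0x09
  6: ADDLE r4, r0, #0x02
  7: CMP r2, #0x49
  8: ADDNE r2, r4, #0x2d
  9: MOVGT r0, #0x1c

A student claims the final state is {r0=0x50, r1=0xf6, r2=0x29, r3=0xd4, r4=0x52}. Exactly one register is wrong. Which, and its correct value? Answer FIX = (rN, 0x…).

0: ✓ CMP  NZCV=1000
1: · ADDVS
2: · MOVPL
3: ✓ CMP  NZCV=1010
4: ✓ SUBHI  r1←0x45
5: ✓ ADDLE  r1←0xf6
6: ✓ ADDLE  r4←0x52
7: ✓ CMP  NZCV=1010
8: ✓ ADDNE  r2←0x7f
9: · MOVGT

FIX = (r2, 0x7f)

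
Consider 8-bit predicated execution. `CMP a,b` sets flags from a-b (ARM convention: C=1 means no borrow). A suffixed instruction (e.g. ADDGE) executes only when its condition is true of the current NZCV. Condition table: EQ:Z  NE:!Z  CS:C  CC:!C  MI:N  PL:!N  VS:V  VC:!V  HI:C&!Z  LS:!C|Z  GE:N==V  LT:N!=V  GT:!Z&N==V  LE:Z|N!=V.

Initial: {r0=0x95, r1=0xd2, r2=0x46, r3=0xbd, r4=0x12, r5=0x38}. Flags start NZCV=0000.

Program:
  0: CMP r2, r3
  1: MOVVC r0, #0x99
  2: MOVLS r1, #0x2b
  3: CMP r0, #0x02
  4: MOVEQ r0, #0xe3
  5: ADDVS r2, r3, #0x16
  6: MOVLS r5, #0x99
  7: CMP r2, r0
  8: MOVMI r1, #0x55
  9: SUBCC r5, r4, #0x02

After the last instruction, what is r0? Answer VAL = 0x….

VAL = 0x95

0: ✓ CMP  NZCV=1001
1: · MOVVC
2: ✓ MOVLS  r1←0x2b
3: ✓ CMP  NZCV=1010
4: · MOVEQ
5: · ADDVS
6: · MOVLS
7: ✓ CMP  NZCV=1001
8: ✓ MOVMI  r1←0x55
9: ✓ SUBCC  r5←0x10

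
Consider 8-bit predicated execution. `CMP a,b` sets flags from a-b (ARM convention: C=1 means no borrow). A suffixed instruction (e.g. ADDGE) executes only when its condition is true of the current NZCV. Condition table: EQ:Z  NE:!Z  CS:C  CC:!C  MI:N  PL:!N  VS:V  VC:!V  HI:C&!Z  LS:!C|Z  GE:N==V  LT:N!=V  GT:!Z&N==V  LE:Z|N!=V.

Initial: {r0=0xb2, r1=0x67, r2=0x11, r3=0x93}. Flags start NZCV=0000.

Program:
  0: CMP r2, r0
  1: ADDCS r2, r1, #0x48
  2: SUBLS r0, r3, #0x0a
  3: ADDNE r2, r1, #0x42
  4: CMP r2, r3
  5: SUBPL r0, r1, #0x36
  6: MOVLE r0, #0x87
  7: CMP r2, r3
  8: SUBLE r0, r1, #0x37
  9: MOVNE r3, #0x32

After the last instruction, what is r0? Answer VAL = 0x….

VAL = 0x31

0: ✓ CMP  NZCV=0000
1: · ADDCS
2: ✓ SUBLS  r0←0x89
3: ✓ ADDNE  r2←0xa9
4: ✓ CMP  NZCV=0010
5: ✓ SUBPL  r0←0x31
6: · MOVLE
7: ✓ CMP  NZCV=0010
8: · SUBLE
9: ✓ MOVNE  r3←0x32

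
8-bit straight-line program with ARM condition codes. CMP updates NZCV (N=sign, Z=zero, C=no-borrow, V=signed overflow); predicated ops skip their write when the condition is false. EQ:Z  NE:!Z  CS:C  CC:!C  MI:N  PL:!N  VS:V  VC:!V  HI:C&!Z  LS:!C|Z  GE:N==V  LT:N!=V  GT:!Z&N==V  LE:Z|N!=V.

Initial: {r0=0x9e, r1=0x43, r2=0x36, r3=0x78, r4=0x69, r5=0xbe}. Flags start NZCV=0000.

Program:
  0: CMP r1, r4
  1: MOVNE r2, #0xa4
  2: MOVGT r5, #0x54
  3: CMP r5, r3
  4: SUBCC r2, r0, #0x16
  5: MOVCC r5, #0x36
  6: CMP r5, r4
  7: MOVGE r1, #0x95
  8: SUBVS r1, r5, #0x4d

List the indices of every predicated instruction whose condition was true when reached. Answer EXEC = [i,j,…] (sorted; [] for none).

0: ✓ CMP  NZCV=1000
1: ✓ MOVNE  r2←0xa4
2: · MOVGT
3: ✓ CMP  NZCV=0011
4: · SUBCC
5: · MOVCC
6: ✓ CMP  NZCV=0011
7: · MOVGE
8: ✓ SUBVS  r1←0x71

EXEC = [1,8]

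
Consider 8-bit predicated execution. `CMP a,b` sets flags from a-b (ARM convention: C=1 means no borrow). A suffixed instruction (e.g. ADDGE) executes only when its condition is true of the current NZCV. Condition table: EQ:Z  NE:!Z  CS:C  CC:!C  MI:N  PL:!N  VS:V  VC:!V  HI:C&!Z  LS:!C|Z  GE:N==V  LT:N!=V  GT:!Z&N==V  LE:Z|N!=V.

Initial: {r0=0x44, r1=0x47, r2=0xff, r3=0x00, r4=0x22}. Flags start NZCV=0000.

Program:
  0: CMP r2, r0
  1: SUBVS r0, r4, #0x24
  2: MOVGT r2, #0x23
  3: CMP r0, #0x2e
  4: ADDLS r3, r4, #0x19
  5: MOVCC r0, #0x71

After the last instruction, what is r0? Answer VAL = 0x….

[0] flags=1010 → (cmp)
[1] flags=1010 VS?F → skip
[2] flags=1010 GT?F → skip
[3] flags=0010 → (cmp)
[4] flags=0010 LS?F → skip
[5] flags=0010 CC?F → skip

VAL = 0x44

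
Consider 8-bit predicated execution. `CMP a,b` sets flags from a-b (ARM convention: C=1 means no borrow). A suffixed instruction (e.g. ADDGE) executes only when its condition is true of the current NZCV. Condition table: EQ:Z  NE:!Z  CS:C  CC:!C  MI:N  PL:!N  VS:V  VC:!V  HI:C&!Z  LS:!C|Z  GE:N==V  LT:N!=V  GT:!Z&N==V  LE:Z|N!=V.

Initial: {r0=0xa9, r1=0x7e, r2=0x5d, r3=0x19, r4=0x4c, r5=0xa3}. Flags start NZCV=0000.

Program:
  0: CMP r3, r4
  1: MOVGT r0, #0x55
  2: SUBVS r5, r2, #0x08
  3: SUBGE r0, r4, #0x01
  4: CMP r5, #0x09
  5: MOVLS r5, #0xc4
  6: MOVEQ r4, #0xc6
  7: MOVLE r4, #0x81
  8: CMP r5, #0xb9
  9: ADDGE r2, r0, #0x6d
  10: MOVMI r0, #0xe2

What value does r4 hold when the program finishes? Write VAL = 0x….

0: ✓ CMP  NZCV=1000
1: · MOVGT
2: · SUBVS
3: · SUBGE
4: ✓ CMP  NZCV=1010
5: · MOVLS
6: · MOVEQ
7: ✓ MOVLE  r4←0x81
8: ✓ CMP  NZCV=1000
9: · ADDGE
10: ✓ MOVMI  r0←0xe2

VAL = 0x81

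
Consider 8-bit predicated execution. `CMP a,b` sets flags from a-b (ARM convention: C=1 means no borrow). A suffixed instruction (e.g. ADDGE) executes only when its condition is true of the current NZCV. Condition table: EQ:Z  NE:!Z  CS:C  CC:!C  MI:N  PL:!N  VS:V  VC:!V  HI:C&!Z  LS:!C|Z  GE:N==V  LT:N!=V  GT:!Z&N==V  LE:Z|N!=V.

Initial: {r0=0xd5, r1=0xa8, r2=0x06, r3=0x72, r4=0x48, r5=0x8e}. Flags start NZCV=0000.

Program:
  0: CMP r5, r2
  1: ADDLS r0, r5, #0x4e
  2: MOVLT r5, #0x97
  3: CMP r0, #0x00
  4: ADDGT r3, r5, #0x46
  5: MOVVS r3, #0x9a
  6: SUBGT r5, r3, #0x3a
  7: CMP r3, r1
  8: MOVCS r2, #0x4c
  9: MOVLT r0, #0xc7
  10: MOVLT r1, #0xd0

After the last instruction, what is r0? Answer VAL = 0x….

0: ✓ CMP  NZCV=1010
1: · ADDLS
2: ✓ MOVLT  r5←0x97
3: ✓ CMP  NZCV=1010
4: · ADDGT
5: · MOVVS
6: · SUBGT
7: ✓ CMP  NZCV=1001
8: · MOVCS
9: · MOVLT
10: · MOVLT

VAL = 0xd5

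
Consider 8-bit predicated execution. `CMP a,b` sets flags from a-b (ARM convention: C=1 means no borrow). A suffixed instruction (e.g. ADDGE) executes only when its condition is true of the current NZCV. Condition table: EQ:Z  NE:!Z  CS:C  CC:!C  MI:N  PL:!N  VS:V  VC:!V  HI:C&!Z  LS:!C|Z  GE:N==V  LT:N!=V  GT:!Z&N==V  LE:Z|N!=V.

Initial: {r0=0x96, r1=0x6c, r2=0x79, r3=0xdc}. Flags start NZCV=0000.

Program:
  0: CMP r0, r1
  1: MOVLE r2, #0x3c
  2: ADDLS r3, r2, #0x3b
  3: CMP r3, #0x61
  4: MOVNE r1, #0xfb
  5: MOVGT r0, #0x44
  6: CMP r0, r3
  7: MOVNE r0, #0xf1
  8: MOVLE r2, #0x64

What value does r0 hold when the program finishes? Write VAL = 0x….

VAL = 0xf1

0: ✓ CMP  NZCV=0011
1: ✓ MOVLE  r2←0x3c
2: · ADDLS
3: ✓ CMP  NZCV=0011
4: ✓ MOVNE  r1←0xfb
5: · MOVGT
6: ✓ CMP  NZCV=1000
7: ✓ MOVNE  r0←0xf1
8: ✓ MOVLE  r2←0x64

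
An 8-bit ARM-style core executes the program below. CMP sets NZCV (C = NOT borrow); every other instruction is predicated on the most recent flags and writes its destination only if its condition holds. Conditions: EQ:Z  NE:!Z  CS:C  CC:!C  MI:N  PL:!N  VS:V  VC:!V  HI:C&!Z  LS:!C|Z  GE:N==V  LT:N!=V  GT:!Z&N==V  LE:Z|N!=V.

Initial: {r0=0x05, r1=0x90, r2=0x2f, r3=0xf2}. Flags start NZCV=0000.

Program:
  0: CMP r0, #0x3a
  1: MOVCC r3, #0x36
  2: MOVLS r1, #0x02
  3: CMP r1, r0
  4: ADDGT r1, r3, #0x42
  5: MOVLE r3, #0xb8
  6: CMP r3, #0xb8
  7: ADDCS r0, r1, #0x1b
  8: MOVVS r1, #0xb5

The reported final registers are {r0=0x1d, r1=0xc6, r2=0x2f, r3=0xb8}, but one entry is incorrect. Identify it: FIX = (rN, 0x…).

FIX = (r1, 0x02)

[0] flags=1000 → (cmp)
[1] flags=1000 CC?T → r3=0x36
[2] flags=1000 LS?T → r1=0x02
[3] flags=1000 → (cmp)
[4] flags=1000 GT?F → skip
[5] flags=1000 LE?T → r3=0xb8
[6] flags=0110 → (cmp)
[7] flags=0110 CS?T → r0=0x1d
[8] flags=0110 VS?F → skip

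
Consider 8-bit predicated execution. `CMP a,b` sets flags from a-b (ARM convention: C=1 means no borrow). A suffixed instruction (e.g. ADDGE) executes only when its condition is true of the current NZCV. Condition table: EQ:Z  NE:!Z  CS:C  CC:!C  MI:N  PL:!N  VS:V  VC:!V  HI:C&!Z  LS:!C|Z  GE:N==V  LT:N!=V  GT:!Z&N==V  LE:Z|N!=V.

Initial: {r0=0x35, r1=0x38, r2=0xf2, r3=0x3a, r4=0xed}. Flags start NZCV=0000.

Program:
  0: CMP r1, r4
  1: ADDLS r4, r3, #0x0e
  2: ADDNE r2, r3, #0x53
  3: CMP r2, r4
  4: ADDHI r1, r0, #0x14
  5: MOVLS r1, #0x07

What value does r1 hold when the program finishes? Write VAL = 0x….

[0] flags=0000 → (cmp)
[1] flags=0000 LS?T → r4=0x48
[2] flags=0000 NE?T → r2=0x8d
[3] flags=0011 → (cmp)
[4] flags=0011 HI?T → r1=0x49
[5] flags=0011 LS?F → skip

VAL = 0x49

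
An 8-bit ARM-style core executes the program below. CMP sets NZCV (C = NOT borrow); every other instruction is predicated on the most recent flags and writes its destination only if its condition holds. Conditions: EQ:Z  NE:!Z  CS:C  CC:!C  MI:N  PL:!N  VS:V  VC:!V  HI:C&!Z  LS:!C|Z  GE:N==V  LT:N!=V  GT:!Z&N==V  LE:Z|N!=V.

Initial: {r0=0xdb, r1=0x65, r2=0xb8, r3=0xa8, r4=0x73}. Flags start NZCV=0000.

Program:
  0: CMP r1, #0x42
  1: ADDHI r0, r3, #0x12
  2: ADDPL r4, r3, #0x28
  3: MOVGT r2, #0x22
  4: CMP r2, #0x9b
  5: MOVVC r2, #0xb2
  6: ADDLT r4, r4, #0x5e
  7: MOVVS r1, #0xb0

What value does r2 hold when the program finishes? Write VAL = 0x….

VAL = 0x22

[0] flags=0010 → (cmp)
[1] flags=0010 HI?T → r0=0xba
[2] flags=0010 PL?T → r4=0xd0
[3] flags=0010 GT?T → r2=0x22
[4] flags=1001 → (cmp)
[5] flags=1001 VC?F → skip
[6] flags=1001 LT?F → skip
[7] flags=1001 VS?T → r1=0xb0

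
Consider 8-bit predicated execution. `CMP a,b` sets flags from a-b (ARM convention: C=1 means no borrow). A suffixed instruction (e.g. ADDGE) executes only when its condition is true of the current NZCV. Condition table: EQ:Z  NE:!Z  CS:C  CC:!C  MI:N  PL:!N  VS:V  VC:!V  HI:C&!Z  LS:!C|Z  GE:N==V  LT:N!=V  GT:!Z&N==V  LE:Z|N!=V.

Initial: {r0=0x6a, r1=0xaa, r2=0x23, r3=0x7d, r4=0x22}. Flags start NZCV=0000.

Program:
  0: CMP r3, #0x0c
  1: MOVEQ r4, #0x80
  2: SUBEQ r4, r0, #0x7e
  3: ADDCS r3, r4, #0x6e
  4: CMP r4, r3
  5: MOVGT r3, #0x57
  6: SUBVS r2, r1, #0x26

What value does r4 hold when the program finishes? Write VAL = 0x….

VAL = 0x22

[0] flags=0010 → (cmp)
[1] flags=0010 EQ?F → skip
[2] flags=0010 EQ?F → skip
[3] flags=0010 CS?T → r3=0x90
[4] flags=1001 → (cmp)
[5] flags=1001 GT?T → r3=0x57
[6] flags=1001 VS?T → r2=0x84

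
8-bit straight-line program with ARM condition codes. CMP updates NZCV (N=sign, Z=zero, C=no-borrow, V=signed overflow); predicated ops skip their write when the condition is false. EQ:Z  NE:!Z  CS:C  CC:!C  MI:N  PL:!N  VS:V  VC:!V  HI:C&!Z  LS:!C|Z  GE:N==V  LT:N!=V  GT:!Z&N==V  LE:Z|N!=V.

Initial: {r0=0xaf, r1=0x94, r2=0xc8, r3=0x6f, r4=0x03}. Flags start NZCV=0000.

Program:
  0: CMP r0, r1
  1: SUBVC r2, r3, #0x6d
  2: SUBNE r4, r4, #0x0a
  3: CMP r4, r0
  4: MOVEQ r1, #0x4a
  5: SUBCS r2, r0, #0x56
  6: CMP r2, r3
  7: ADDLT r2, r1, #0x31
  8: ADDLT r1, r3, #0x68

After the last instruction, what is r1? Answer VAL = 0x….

0: ✓ CMP  NZCV=0010
1: ✓ SUBVC  r2←0x02
2: ✓ SUBNE  r4←0xf9
3: ✓ CMP  NZCV=0010
4: · MOVEQ
5: ✓ SUBCS  r2←0x59
6: ✓ CMP  NZCV=1000
7: ✓ ADDLT  r2←0xc5
8: ✓ ADDLT  r1←0xd7

VAL = 0xd7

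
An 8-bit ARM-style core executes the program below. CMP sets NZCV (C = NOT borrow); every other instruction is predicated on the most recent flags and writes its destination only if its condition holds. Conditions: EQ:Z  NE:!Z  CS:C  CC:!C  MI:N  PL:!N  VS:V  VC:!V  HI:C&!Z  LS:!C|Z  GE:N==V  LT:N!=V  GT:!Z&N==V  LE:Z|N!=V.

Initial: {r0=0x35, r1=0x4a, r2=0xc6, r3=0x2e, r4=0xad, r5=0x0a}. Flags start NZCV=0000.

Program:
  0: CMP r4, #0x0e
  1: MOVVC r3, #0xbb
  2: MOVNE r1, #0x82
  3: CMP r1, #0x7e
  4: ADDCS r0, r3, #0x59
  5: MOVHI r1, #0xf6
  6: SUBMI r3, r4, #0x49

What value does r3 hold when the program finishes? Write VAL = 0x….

[0] flags=1010 → (cmp)
[1] flags=1010 VC?T → r3=0xbb
[2] flags=1010 NE?T → r1=0x82
[3] flags=0011 → (cmp)
[4] flags=0011 CS?T → r0=0x14
[5] flags=0011 HI?T → r1=0xf6
[6] flags=0011 MI?F → skip

VAL = 0xbb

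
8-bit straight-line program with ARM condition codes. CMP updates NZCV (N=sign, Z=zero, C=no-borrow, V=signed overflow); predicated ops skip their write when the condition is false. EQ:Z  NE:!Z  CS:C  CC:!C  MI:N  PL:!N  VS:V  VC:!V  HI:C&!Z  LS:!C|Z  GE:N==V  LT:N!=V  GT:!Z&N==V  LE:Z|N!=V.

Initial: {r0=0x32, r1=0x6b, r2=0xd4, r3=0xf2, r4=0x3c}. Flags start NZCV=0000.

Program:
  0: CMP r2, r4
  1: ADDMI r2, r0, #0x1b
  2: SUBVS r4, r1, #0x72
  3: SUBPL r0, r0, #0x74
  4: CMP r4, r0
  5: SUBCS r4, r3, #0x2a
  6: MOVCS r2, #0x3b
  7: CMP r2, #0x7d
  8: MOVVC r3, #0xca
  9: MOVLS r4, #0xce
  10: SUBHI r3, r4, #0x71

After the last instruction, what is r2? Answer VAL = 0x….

VAL = 0x3b

[0] flags=1010 → (cmp)
[1] flags=1010 MI?T → r2=0x4d
[2] flags=1010 VS?F → skip
[3] flags=1010 PL?F → skip
[4] flags=0010 → (cmp)
[5] flags=0010 CS?T → r4=0xc8
[6] flags=0010 CS?T → r2=0x3b
[7] flags=1000 → (cmp)
[8] flags=1000 VC?T → r3=0xca
[9] flags=1000 LS?T → r4=0xce
[10] flags=1000 HI?F → skip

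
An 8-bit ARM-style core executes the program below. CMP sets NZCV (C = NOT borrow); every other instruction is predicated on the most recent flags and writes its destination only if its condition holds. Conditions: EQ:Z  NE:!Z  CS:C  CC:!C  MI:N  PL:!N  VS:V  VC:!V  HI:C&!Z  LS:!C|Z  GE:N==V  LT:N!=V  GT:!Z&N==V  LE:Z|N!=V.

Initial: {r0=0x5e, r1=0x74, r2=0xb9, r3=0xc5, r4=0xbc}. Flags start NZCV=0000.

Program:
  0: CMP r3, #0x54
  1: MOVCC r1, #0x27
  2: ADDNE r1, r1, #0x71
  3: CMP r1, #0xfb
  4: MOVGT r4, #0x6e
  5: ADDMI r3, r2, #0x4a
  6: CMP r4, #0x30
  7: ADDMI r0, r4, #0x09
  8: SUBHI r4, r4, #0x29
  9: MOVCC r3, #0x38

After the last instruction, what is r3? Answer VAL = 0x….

VAL = 0x03

[0] flags=0011 → (cmp)
[1] flags=0011 CC?F → skip
[2] flags=0011 NE?T → r1=0xe5
[3] flags=1000 → (cmp)
[4] flags=1000 GT?F → skip
[5] flags=1000 MI?T → r3=0x03
[6] flags=1010 → (cmp)
[7] flags=1010 MI?T → r0=0xc5
[8] flags=1010 HI?T → r4=0x93
[9] flags=1010 CC?F → skip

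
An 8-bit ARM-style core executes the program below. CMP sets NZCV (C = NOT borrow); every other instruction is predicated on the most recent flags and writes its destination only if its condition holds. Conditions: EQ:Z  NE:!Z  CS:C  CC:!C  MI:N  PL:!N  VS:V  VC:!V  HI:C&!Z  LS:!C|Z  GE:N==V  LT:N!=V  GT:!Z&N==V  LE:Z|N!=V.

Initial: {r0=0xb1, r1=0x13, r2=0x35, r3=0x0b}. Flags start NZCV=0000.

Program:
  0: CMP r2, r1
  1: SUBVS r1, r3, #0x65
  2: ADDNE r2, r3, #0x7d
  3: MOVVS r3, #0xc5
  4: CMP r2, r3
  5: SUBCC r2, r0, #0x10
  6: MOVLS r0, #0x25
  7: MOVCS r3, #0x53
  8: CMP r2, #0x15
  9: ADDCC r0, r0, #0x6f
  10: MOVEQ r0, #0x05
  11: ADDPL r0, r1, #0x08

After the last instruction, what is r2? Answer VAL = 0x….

VAL = 0x88

[0] flags=0010 → (cmp)
[1] flags=0010 VS?F → skip
[2] flags=0010 NE?T → r2=0x88
[3] flags=0010 VS?F → skip
[4] flags=0011 → (cmp)
[5] flags=0011 CC?F → skip
[6] flags=0011 LS?F → skip
[7] flags=0011 CS?T → r3=0x53
[8] flags=0011 → (cmp)
[9] flags=0011 CC?F → skip
[10] flags=0011 EQ?F → skip
[11] flags=0011 PL?T → r0=0x1b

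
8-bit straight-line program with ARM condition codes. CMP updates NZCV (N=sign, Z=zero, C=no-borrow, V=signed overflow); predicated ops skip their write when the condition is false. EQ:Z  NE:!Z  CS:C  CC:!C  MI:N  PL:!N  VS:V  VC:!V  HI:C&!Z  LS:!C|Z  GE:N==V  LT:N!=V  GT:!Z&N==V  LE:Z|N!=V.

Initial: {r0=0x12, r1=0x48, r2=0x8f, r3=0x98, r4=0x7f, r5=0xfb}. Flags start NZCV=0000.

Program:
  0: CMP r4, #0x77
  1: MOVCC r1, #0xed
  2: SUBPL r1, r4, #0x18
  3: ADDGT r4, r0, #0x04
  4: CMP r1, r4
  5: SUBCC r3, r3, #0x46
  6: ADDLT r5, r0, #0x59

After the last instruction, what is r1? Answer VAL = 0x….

VAL = 0x67

0: ✓ CMP  NZCV=0010
1: · MOVCC
2: ✓ SUBPL  r1←0x67
3: ✓ ADDGT  r4←0x16
4: ✓ CMP  NZCV=0010
5: · SUBCC
6: · ADDLT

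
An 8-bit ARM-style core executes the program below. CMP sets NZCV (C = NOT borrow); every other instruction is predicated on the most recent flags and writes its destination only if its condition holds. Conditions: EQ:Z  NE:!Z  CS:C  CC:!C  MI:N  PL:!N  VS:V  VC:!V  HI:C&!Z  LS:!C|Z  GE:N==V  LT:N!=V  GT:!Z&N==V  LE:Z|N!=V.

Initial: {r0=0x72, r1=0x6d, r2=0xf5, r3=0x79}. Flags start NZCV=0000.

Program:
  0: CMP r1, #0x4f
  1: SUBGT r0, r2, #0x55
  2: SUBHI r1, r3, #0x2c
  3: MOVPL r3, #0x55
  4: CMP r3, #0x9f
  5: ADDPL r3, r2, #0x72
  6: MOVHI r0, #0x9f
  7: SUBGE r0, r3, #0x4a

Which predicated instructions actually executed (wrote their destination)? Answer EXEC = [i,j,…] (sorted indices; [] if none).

EXEC = [1,2,3,7]

0: ✓ CMP  NZCV=0010
1: ✓ SUBGT  r0←0xa0
2: ✓ SUBHI  r1←0x4d
3: ✓ MOVPL  r3←0x55
4: ✓ CMP  NZCV=1001
5: · ADDPL
6: · MOVHI
7: ✓ SUBGE  r0←0x0b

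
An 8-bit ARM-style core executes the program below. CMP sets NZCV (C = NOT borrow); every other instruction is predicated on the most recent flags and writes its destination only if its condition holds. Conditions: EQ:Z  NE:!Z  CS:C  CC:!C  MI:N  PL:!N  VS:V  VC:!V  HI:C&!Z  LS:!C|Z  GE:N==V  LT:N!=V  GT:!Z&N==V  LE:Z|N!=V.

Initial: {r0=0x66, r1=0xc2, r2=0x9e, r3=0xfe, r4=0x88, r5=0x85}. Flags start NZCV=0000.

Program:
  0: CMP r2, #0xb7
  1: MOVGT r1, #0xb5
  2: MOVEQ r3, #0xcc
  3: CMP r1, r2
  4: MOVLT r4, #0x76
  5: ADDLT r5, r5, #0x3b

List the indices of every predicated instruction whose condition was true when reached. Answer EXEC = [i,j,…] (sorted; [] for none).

0: ✓ CMP  NZCV=1000
1: · MOVGT
2: · MOVEQ
3: ✓ CMP  NZCV=0010
4: · MOVLT
5: · ADDLT

EXEC = []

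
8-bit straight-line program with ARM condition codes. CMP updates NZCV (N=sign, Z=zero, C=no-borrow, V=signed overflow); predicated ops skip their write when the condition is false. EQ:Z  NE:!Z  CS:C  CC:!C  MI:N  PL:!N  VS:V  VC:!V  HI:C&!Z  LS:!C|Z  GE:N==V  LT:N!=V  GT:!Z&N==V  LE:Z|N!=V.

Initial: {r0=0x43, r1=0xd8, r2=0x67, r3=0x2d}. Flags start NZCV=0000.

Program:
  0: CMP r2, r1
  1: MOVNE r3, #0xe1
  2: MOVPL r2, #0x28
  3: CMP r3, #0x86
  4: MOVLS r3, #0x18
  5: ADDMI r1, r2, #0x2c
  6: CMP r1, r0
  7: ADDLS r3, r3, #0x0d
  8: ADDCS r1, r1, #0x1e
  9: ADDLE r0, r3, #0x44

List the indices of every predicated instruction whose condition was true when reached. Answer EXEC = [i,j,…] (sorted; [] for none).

EXEC = [1,8,9]

[0] flags=1001 → (cmp)
[1] flags=1001 NE?T → r3=0xe1
[2] flags=1001 PL?F → skip
[3] flags=0010 → (cmp)
[4] flags=0010 LS?F → skip
[5] flags=0010 MI?F → skip
[6] flags=1010 → (cmp)
[7] flags=1010 LS?F → skip
[8] flags=1010 CS?T → r1=0xf6
[9] flags=1010 LE?T → r0=0x25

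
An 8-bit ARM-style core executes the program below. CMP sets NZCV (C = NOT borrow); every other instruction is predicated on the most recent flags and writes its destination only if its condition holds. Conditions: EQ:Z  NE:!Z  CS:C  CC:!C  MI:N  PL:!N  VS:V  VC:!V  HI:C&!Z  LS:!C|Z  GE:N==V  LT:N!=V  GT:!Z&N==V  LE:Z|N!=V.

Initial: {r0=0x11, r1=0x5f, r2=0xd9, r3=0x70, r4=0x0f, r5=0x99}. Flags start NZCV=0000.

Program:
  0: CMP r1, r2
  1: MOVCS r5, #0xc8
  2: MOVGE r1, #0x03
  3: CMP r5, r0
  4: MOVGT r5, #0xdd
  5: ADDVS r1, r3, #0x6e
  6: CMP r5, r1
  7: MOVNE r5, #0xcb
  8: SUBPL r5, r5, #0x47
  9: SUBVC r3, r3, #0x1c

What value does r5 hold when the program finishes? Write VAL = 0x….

[0] flags=1001 → (cmp)
[1] flags=1001 CS?F → skip
[2] flags=1001 GE?T → r1=0x03
[3] flags=1010 → (cmp)
[4] flags=1010 GT?F → skip
[5] flags=1010 VS?F → skip
[6] flags=1010 → (cmp)
[7] flags=1010 NE?T → r5=0xcb
[8] flags=1010 PL?F → skip
[9] flags=1010 VC?T → r3=0x54

VAL = 0xcb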